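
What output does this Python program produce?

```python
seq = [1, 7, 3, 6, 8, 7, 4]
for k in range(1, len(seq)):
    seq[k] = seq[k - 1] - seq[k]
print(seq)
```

[1, -6, -9, -15, -23, -30, -34]

k=1: seq[1] = 1-7 = -6 → [1, -6, 3, 6, 8, 7, 4]
k=2: seq[2] = (-6)-3 = -9 → [1, -6, -9, 6, 8, 7, 4]
k=3: seq[3] = (-9)-6 = -15 → [1, -6, -9, -15, 8, 7, 4]
k=4: seq[4] = (-15)-8 = -23 → [1, -6, -9, -15, -23, 7, 4]
k=5: seq[5] = (-23)-7 = -30 → [1, -6, -9, -15, -23, -30, 4]
k=6: seq[6] = (-30)-4 = -34 → [1, -6, -9, -15, -23, -30, -34]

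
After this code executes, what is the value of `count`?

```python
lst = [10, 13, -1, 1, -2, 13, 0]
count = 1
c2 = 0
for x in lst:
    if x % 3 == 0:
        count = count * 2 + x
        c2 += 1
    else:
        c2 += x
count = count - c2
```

-33

x=10: not %3==0; c2=10
x=13: not %3==0; c2=23
x=-1: not %3==0; c2=22
x=1: not %3==0; c2=23
x=-2: not %3==0; c2=21
x=13: not %3==0; c2=34
x=0: %3==0, count = 1*2+0 = 2; c2=35
count-c2 = 2-35 = -33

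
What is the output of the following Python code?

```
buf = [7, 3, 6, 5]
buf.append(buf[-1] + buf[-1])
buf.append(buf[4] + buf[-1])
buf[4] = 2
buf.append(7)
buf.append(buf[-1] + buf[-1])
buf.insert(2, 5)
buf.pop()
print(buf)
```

[7, 3, 5, 6, 5, 2, 20, 7]

append buf[-1]+buf[-1] = 5+5 = 10 → [7, 3, 6, 5, 10]
append buf[4]+buf[-1] = 10+10 = 20 → [7, 3, 6, 5, 10, 20]
buf[4] = 2 → [7, 3, 6, 5, 2, 20]
append 7 → [7, 3, 6, 5, 2, 20, 7]
append buf[-1]+buf[-1] = 7+7 = 14 → [7, 3, 6, 5, 2, 20, 7, 14]
insert 5 at 2 → [7, 3, 5, 6, 5, 2, 20, 7, 14]
pop() removes 14 → [7, 3, 5, 6, 5, 2, 20, 7]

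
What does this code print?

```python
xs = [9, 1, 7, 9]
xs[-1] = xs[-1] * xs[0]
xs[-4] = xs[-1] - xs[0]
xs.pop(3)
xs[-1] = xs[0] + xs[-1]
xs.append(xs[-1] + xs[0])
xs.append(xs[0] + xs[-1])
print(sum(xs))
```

xs[-1] = xs[-1]*xs[0] = 9*9 = 81 → [9, 1, 7, 81]
xs[-4] = xs[-1]-xs[0] = 81-9 = 72 → [72, 1, 7, 81]
pop(3) removes 81 → [72, 1, 7]
xs[-1] = xs[0]+xs[-1] = 72+7 = 79 → [72, 1, 79]
append xs[-1]+xs[0] = 79+72 = 151 → [72, 1, 79, 151]
append xs[0]+xs[-1] = 72+151 = 223 → [72, 1, 79, 151, 223]
sum = 526

526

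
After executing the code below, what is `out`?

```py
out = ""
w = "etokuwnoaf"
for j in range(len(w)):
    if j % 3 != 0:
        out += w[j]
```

'touwoa'

j=0: skip
j=1: add 't' → 't'
j=2: add 'o' → 'to'
j=3: skip
j=4: add 'u' → 'tou'
j=5: add 'w' → 'touw'
j=6: skip
j=7: add 'o' → 'touwo'
j=8: add 'a' → 'touwoa'
j=9: skip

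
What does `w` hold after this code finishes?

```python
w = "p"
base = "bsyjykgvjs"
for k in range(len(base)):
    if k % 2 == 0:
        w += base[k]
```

k=0: add 'b' → 'pb'
k=1: skip
k=2: add 'y' → 'pby'
k=3: skip
k=4: add 'y' → 'pbyy'
k=5: skip
k=6: add 'g' → 'pbyyg'
k=7: skip
k=8: add 'j' → 'pbyygj'
k=9: skip

'pbyygj'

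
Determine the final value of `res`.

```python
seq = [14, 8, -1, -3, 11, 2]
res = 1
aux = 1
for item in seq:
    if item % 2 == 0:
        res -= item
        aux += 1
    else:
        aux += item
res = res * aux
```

-253

item=14: even, res = 1-14 = -13; aux=2
item=8: even, res = (-13)-8 = -21; aux=3
item=-1: not even; aux=2
item=-3: not even; aux=-1
item=11: not even; aux=10
item=2: even, res = (-21)-2 = -23; aux=11
res*aux = (-23)*11 = -253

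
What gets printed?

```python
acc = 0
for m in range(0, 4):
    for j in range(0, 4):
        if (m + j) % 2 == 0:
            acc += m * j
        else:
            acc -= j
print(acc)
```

8

m=0,j=0: even sum, acc = 0+0 = 0
m=0,j=1: odd sum, acc = 0-1 = -1
m=0,j=2: even sum, acc = (-1)+0 = -1
m=0,j=3: odd sum, acc = (-1)-3 = -4
m=1,j=0: odd sum, acc = (-4)-0 = -4
m=1,j=1: even sum, acc = (-4)+1 = -3
m=1,j=2: odd sum, acc = (-3)-2 = -5
m=1,j=3: even sum, acc = (-5)+3 = -2
m=2,j=0: even sum, acc = (-2)+0 = -2
m=2,j=1: odd sum, acc = (-2)-1 = -3
m=2,j=2: even sum, acc = (-3)+4 = 1
m=2,j=3: odd sum, acc = 1-3 = -2
m=3,j=0: odd sum, acc = (-2)-0 = -2
m=3,j=1: even sum, acc = (-2)+3 = 1
m=3,j=2: odd sum, acc = 1-2 = -1
m=3,j=3: even sum, acc = (-1)+9 = 8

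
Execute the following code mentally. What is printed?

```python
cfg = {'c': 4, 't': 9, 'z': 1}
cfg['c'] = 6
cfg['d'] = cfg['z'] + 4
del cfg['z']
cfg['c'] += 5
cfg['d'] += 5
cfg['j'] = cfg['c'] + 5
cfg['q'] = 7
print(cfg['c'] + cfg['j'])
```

cfg['c'] = 6 → {'c': 6, 't': 9, 'z': 1}
cfg['d'] = cfg['z']+4 = 5 → {'c': 6, 't': 9, 'z': 1, 'd': 5}
del 'z' → {'c': 6, 't': 9, 'd': 5}
cfg['c'] = 6+5 = 11 → {'c': 11, 't': 9, 'd': 5}
cfg['d'] = 5+5 = 10 → {'c': 11, 't': 9, 'd': 10}
cfg['j'] = cfg['c']+5 = 16 → {'c': 11, 't': 9, 'd': 10, 'j': 16}
cfg['q'] = 7 → {'c': 11, 't': 9, 'd': 10, 'j': 16, 'q': 7}
cfg['c']+cfg['j'] = 11+16 = 27

27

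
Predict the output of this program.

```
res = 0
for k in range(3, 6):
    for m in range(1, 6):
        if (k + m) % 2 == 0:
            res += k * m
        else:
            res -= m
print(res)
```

k=3,m=1: even sum, res = 0+3 = 3
k=3,m=2: odd sum, res = 3-2 = 1
k=3,m=3: even sum, res = 1+9 = 10
k=3,m=4: odd sum, res = 10-4 = 6
k=3,m=5: even sum, res = 6+15 = 21
k=4,m=1: odd sum, res = 21-1 = 20
k=4,m=2: even sum, res = 20+8 = 28
k=4,m=3: odd sum, res = 28-3 = 25
k=4,m=4: even sum, res = 25+16 = 41
k=4,m=5: odd sum, res = 41-5 = 36
k=5,m=1: even sum, res = 36+5 = 41
k=5,m=2: odd sum, res = 41-2 = 39
k=5,m=3: even sum, res = 39+15 = 54
k=5,m=4: odd sum, res = 54-4 = 50
k=5,m=5: even sum, res = 50+25 = 75

75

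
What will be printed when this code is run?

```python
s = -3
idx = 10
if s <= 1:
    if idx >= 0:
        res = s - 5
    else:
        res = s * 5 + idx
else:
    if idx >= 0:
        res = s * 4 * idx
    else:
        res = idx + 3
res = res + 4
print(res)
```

s=-3, idx=10
s <= 1 is True; idx >= 0 is True
→ res = s - 5 = -8
res = (-8)+4 = -4

-4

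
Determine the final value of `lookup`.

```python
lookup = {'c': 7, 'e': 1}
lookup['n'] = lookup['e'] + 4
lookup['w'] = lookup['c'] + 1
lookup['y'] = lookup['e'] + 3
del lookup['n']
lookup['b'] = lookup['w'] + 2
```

lookup['n'] = lookup['e']+4 = 5 → {'c': 7, 'e': 1, 'n': 5}
lookup['w'] = lookup['c']+1 = 8 → {'c': 7, 'e': 1, 'n': 5, 'w': 8}
lookup['y'] = lookup['e']+3 = 4 → {'c': 7, 'e': 1, 'n': 5, 'w': 8, 'y': 4}
del 'n' → {'c': 7, 'e': 1, 'w': 8, 'y': 4}
lookup['b'] = lookup['w']+2 = 10 → {'c': 7, 'e': 1, 'w': 8, 'y': 4, 'b': 10}

{'c': 7, 'e': 1, 'w': 8, 'y': 4, 'b': 10}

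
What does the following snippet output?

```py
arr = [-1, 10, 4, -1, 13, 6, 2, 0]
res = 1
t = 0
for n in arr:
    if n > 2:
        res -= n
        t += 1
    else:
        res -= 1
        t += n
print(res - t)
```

n=-1: not >2, res = 1-1 = 0; t=-1
n=10: >2, res = 0-10 = -10; t=0
n=4: >2, res = (-10)-4 = -14; t=1
n=-1: not >2, res = (-14)-1 = -15; t=0
n=13: >2, res = (-15)-13 = -28; t=1
n=6: >2, res = (-28)-6 = -34; t=2
n=2: not >2, res = (-34)-1 = -35; t=4
n=0: not >2, res = (-35)-1 = -36; t=4
res-t = (-36)-4 = -40

-40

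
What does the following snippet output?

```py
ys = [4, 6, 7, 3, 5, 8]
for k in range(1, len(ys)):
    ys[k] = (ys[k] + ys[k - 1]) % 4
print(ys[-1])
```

1

k=1: ys[1] = (6+4)%4 = 2 → [4, 2, 7, 3, 5, 8]
k=2: ys[2] = (7+2)%4 = 1 → [4, 2, 1, 3, 5, 8]
k=3: ys[3] = (3+1)%4 = 0 → [4, 2, 1, 0, 5, 8]
k=4: ys[4] = (5+0)%4 = 1 → [4, 2, 1, 0, 1, 8]
k=5: ys[5] = (8+1)%4 = 1 → [4, 2, 1, 0, 1, 1]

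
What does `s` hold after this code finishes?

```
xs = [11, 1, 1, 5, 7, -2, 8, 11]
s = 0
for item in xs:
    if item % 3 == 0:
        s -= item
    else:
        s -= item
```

-42

item=11: not %3==0, s = 0-11 = -11
item=1: not %3==0, s = (-11)-1 = -12
item=1: not %3==0, s = (-12)-1 = -13
item=5: not %3==0, s = (-13)-5 = -18
item=7: not %3==0, s = (-18)-7 = -25
item=-2: not %3==0, s = (-25)-(-2) = -23
item=8: not %3==0, s = (-23)-8 = -31
item=11: not %3==0, s = (-31)-11 = -42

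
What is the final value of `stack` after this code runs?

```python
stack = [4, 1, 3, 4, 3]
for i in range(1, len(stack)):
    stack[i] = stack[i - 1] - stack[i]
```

i=1: stack[1] = 4-1 = 3 → [4, 3, 3, 4, 3]
i=2: stack[2] = 3-3 = 0 → [4, 3, 0, 4, 3]
i=3: stack[3] = 0-4 = -4 → [4, 3, 0, -4, 3]
i=4: stack[4] = (-4)-3 = -7 → [4, 3, 0, -4, -7]

[4, 3, 0, -4, -7]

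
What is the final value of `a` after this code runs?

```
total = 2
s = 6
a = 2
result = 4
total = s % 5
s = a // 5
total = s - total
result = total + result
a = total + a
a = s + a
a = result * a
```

3

total = 6%5 = 1
s = 2//5 = 0
total = 0-1 = -1
result = (-1)+4 = 3
a = (-1)+2 = 1
a = 0+1 = 1
a = 3*1 = 3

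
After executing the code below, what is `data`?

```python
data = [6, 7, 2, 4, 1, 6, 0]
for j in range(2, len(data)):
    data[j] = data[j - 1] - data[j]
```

j=2: data[2] = 7-2 = 5 → [6, 7, 5, 4, 1, 6, 0]
j=3: data[3] = 5-4 = 1 → [6, 7, 5, 1, 1, 6, 0]
j=4: data[4] = 1-1 = 0 → [6, 7, 5, 1, 0, 6, 0]
j=5: data[5] = 0-6 = -6 → [6, 7, 5, 1, 0, -6, 0]
j=6: data[6] = (-6)-0 = -6 → [6, 7, 5, 1, 0, -6, -6]

[6, 7, 5, 1, 0, -6, -6]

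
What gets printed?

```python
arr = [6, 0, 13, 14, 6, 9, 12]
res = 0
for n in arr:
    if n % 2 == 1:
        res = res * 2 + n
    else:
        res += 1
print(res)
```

n=6: not odd, res = 0+1 = 1
n=0: not odd, res = 1+1 = 2
n=13: odd, res = 2*2+13 = 17
n=14: not odd, res = 17+1 = 18
n=6: not odd, res = 18+1 = 19
n=9: odd, res = 19*2+9 = 47
n=12: not odd, res = 47+1 = 48

48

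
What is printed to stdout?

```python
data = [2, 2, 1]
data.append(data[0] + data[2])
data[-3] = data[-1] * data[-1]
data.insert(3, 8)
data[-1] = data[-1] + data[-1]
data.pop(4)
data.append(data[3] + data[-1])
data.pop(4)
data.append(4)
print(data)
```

append data[0]+data[2] = 2+1 = 3 → [2, 2, 1, 3]
data[-3] = data[-1]*data[-1] = 3*3 = 9 → [2, 9, 1, 3]
insert 8 at 3 → [2, 9, 1, 8, 3]
data[-1] = data[-1]+data[-1] = 3+3 = 6 → [2, 9, 1, 8, 6]
pop(4) removes 6 → [2, 9, 1, 8]
append data[3]+data[-1] = 8+8 = 16 → [2, 9, 1, 8, 16]
pop(4) removes 16 → [2, 9, 1, 8]
append 4 → [2, 9, 1, 8, 4]

[2, 9, 1, 8, 4]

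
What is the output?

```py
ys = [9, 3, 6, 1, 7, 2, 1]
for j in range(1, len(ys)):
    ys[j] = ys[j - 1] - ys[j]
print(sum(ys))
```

-15

j=1: ys[1] = 9-3 = 6 → [9, 6, 6, 1, 7, 2, 1]
j=2: ys[2] = 6-6 = 0 → [9, 6, 0, 1, 7, 2, 1]
j=3: ys[3] = 0-1 = -1 → [9, 6, 0, -1, 7, 2, 1]
j=4: ys[4] = (-1)-7 = -8 → [9, 6, 0, -1, -8, 2, 1]
j=5: ys[5] = (-8)-2 = -10 → [9, 6, 0, -1, -8, -10, 1]
j=6: ys[6] = (-10)-1 = -11 → [9, 6, 0, -1, -8, -10, -11]
sum = -15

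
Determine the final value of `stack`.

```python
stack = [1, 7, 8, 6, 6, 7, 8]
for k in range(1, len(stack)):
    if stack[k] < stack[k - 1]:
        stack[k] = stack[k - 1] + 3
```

k=1: 7>=1, unchanged → [1, 7, 8, 6, 6, 7, 8]
k=2: 8>=7, unchanged → [1, 7, 8, 6, 6, 7, 8]
k=3: 6<8, stack[3] = 8+3 = 11 → [1, 7, 8, 11, 6, 7, 8]
k=4: 6<11, stack[4] = 11+3 = 14 → [1, 7, 8, 11, 14, 7, 8]
k=5: 7<14, stack[5] = 14+3 = 17 → [1, 7, 8, 11, 14, 17, 8]
k=6: 8<17, stack[6] = 17+3 = 20 → [1, 7, 8, 11, 14, 17, 20]

[1, 7, 8, 11, 14, 17, 20]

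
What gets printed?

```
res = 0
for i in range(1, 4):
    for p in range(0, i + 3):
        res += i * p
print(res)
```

71

i=1,p=0: res = 0+0 = 0
i=1,p=1: res = 0+1 = 1
i=1,p=2: res = 1+2 = 3
i=1,p=3: res = 3+3 = 6
i=2,p=0: res = 6+0 = 6
i=2,p=1: res = 6+2 = 8
i=2,p=2: res = 8+4 = 12
i=2,p=3: res = 12+6 = 18
i=2,p=4: res = 18+8 = 26
i=3,p=0: res = 26+0 = 26
i=3,p=1: res = 26+3 = 29
i=3,p=2: res = 29+6 = 35
i=3,p=3: res = 35+9 = 44
i=3,p=4: res = 44+12 = 56
i=3,p=5: res = 56+15 = 71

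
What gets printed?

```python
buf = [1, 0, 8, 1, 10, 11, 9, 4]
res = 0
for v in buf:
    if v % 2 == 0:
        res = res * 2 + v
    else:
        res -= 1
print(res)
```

32

v=1: not even, res = 0-1 = -1
v=0: even, res = (-1)*2+0 = -2
v=8: even, res = (-2)*2+8 = 4
v=1: not even, res = 4-1 = 3
v=10: even, res = 3*2+10 = 16
v=11: not even, res = 16-1 = 15
v=9: not even, res = 15-1 = 14
v=4: even, res = 14*2+4 = 32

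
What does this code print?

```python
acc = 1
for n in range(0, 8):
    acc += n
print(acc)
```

29

n=0: acc = 1+0 = 1
n=1: acc = 1+1 = 2
n=2: acc = 2+2 = 4
n=3: acc = 4+3 = 7
n=4: acc = 7+4 = 11
n=5: acc = 11+5 = 16
n=6: acc = 16+6 = 22
n=7: acc = 22+7 = 29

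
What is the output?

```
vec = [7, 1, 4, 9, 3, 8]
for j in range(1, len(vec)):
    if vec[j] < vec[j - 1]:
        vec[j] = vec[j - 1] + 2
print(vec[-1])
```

j=1: 1<7, vec[1] = 7+2 = 9 → [7, 9, 4, 9, 3, 8]
j=2: 4<9, vec[2] = 9+2 = 11 → [7, 9, 11, 9, 3, 8]
j=3: 9<11, vec[3] = 11+2 = 13 → [7, 9, 11, 13, 3, 8]
j=4: 3<13, vec[4] = 13+2 = 15 → [7, 9, 11, 13, 15, 8]
j=5: 8<15, vec[5] = 15+2 = 17 → [7, 9, 11, 13, 15, 17]

17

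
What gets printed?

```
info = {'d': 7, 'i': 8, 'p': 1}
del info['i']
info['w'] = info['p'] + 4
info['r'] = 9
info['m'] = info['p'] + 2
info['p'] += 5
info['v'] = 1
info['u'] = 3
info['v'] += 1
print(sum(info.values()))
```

del 'i' → {'d': 7, 'p': 1}
info['w'] = info['p']+4 = 5 → {'d': 7, 'p': 1, 'w': 5}
info['r'] = 9 → {'d': 7, 'p': 1, 'w': 5, 'r': 9}
info['m'] = info['p']+2 = 3 → {'d': 7, 'p': 1, 'w': 5, 'r': 9, 'm': 3}
info['p'] = 1+5 = 6 → {'d': 7, 'p': 6, 'w': 5, 'r': 9, 'm': 3}
info['v'] = 1 → {'d': 7, 'p': 6, 'w': 5, 'r': 9, 'm': 3, 'v': 1}
info['u'] = 3 → {'d': 7, 'p': 6, 'w': 5, 'r': 9, 'm': 3, 'v': 1, 'u': 3}
info['v'] = 1+1 = 2 → {'d': 7, 'p': 6, 'w': 5, 'r': 9, 'm': 3, 'v': 2, 'u': 3}
sum of values = 35

35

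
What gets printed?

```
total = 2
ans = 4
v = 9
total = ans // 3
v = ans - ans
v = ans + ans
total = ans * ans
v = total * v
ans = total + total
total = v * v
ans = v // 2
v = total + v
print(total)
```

total = 4//3 = 1
v = 4-4 = 0
v = 4+4 = 8
total = 4*4 = 16
v = 16*8 = 128
ans = 16+16 = 32
total = 128*128 = 16384
ans = 128//2 = 64
v = 16384+128 = 16512

16384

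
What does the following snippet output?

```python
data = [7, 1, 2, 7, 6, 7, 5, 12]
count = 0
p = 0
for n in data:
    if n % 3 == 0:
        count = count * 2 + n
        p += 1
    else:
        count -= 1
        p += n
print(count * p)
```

124

n=7: not %3==0, count = 0-1 = -1; p=7
n=1: not %3==0, count = (-1)-1 = -2; p=8
n=2: not %3==0, count = (-2)-1 = -3; p=10
n=7: not %3==0, count = (-3)-1 = -4; p=17
n=6: %3==0, count = (-4)*2+6 = -2; p=18
n=7: not %3==0, count = (-2)-1 = -3; p=25
n=5: not %3==0, count = (-3)-1 = -4; p=30
n=12: %3==0, count = (-4)*2+12 = 4; p=31
count*p = 4*31 = 124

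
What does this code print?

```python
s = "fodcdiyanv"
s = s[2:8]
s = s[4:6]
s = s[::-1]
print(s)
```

slice [2:8] → 'dcdiya'
slice [4:6] → 'ya'
reverse → 'ay'

ay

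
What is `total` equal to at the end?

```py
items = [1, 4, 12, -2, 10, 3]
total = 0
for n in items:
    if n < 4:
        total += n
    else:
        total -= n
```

n=1: <4, total = 0+1 = 1
n=4: not <4, total = 1-4 = -3
n=12: not <4, total = (-3)-12 = -15
n=-2: <4, total = (-15)+(-2) = -17
n=10: not <4, total = (-17)-10 = -27
n=3: <4, total = (-27)+3 = -24

-24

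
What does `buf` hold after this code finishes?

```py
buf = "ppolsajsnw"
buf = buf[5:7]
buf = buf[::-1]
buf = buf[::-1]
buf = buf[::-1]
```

slice [5:7] → 'aj'
reverse → 'ja'
reverse → 'aj'
reverse → 'ja'

'ja'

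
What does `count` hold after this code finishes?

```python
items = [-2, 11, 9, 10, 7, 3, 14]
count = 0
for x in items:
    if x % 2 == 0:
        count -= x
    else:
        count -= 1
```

x=-2: even, count = 0-(-2) = 2
x=11: not even, count = 2-1 = 1
x=9: not even, count = 1-1 = 0
x=10: even, count = 0-10 = -10
x=7: not even, count = (-10)-1 = -11
x=3: not even, count = (-11)-1 = -12
x=14: even, count = (-12)-14 = -26

-26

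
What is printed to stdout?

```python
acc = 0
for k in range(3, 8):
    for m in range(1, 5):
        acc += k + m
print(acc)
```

150

k=3,m=1: acc = 0+4 = 4
k=3,m=2: acc = 4+5 = 9
k=3,m=3: acc = 9+6 = 15
k=3,m=4: acc = 15+7 = 22
k=4,m=1: acc = 22+5 = 27
k=4,m=2: acc = 27+6 = 33
k=4,m=3: acc = 33+7 = 40
k=4,m=4: acc = 40+8 = 48
k=5,m=1: acc = 48+6 = 54
k=5,m=2: acc = 54+7 = 61
k=5,m=3: acc = 61+8 = 69
k=5,m=4: acc = 69+9 = 78
k=6,m=1: acc = 78+7 = 85
k=6,m=2: acc = 85+8 = 93
k=6,m=3: acc = 93+9 = 102
k=6,m=4: acc = 102+10 = 112
k=7,m=1: acc = 112+8 = 120
k=7,m=2: acc = 120+9 = 129
k=7,m=3: acc = 129+10 = 139
k=7,m=4: acc = 139+11 = 150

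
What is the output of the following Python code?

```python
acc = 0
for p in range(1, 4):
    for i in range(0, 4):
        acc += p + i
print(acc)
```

p=1,i=0: acc = 0+1 = 1
p=1,i=1: acc = 1+2 = 3
p=1,i=2: acc = 3+3 = 6
p=1,i=3: acc = 6+4 = 10
p=2,i=0: acc = 10+2 = 12
p=2,i=1: acc = 12+3 = 15
p=2,i=2: acc = 15+4 = 19
p=2,i=3: acc = 19+5 = 24
p=3,i=0: acc = 24+3 = 27
p=3,i=1: acc = 27+4 = 31
p=3,i=2: acc = 31+5 = 36
p=3,i=3: acc = 36+6 = 42

42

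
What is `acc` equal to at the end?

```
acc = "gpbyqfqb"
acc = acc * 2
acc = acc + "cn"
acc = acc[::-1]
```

repeat ×2 → 'gpbyqfqbgpbyqfqb'
+ 'cn' → 'gpbyqfqbgpbyqfqbcn'
reverse → 'ncbqfqybpgbqfqybpg'

'ncbqfqybpgbqfqybpg'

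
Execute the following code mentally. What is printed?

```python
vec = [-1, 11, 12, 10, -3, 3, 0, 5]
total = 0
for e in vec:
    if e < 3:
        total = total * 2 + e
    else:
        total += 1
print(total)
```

5

e=-1: <3, total = 0*2+(-1) = -1
e=11: not <3, total = (-1)+1 = 0
e=12: not <3, total = 0+1 = 1
e=10: not <3, total = 1+1 = 2
e=-3: <3, total = 2*2+(-3) = 1
e=3: not <3, total = 1+1 = 2
e=0: <3, total = 2*2+0 = 4
e=5: not <3, total = 4+1 = 5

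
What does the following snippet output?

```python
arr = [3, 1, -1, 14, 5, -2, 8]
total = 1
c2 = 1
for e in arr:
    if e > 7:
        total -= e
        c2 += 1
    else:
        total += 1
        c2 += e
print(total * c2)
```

e=3: not >7, total = 1+1 = 2; c2=4
e=1: not >7, total = 2+1 = 3; c2=5
e=-1: not >7, total = 3+1 = 4; c2=4
e=14: >7, total = 4-14 = -10; c2=5
e=5: not >7, total = (-10)+1 = -9; c2=10
e=-2: not >7, total = (-9)+1 = -8; c2=8
e=8: >7, total = (-8)-8 = -16; c2=9
total*c2 = (-16)*9 = -144

-144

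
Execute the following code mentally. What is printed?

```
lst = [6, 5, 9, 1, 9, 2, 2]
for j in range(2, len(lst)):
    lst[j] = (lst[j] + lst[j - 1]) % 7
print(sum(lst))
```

20

j=2: lst[2] = (9+5)%7 = 0 → [6, 5, 0, 1, 9, 2, 2]
j=3: lst[3] = (1+0)%7 = 1 → [6, 5, 0, 1, 9, 2, 2]
j=4: lst[4] = (9+1)%7 = 3 → [6, 5, 0, 1, 3, 2, 2]
j=5: lst[5] = (2+3)%7 = 5 → [6, 5, 0, 1, 3, 5, 2]
j=6: lst[6] = (2+5)%7 = 0 → [6, 5, 0, 1, 3, 5, 0]
sum = 20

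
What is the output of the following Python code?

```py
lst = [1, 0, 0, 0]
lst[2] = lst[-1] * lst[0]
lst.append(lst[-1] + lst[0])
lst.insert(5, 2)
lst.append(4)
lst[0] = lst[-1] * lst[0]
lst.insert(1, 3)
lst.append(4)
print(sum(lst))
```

lst[2] = lst[-1]*lst[0] = 0*1 = 0 → [1, 0, 0, 0]
append lst[-1]+lst[0] = 0+1 = 1 → [1, 0, 0, 0, 1]
insert 2 at 5 → [1, 0, 0, 0, 1, 2]
append 4 → [1, 0, 0, 0, 1, 2, 4]
lst[0] = lst[-1]*lst[0] = 4*1 = 4 → [4, 0, 0, 0, 1, 2, 4]
insert 3 at 1 → [4, 3, 0, 0, 0, 1, 2, 4]
append 4 → [4, 3, 0, 0, 0, 1, 2, 4, 4]
sum = 18

18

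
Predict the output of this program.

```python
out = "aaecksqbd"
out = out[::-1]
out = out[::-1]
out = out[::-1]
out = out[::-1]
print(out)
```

aaecksqbd

reverse → 'dbqskceaa'
reverse → 'aaecksqbd'
reverse → 'dbqskceaa'
reverse → 'aaecksqbd'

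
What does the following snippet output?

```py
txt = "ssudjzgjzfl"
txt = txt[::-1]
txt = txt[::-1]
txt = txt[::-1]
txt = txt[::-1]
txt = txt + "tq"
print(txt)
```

reverse → 'lfzjgzjduss'
reverse → 'ssudjzgjzfl'
reverse → 'lfzjgzjduss'
reverse → 'ssudjzgjzfl'
+ 'tq' → 'ssudjzgjzfltq'

ssudjzgjzfltq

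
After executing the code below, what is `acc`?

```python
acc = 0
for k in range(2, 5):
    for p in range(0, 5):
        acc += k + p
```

k=2,p=0: acc = 0+2 = 2
k=2,p=1: acc = 2+3 = 5
k=2,p=2: acc = 5+4 = 9
k=2,p=3: acc = 9+5 = 14
k=2,p=4: acc = 14+6 = 20
k=3,p=0: acc = 20+3 = 23
k=3,p=1: acc = 23+4 = 27
k=3,p=2: acc = 27+5 = 32
k=3,p=3: acc = 32+6 = 38
k=3,p=4: acc = 38+7 = 45
k=4,p=0: acc = 45+4 = 49
k=4,p=1: acc = 49+5 = 54
k=4,p=2: acc = 54+6 = 60
k=4,p=3: acc = 60+7 = 67
k=4,p=4: acc = 67+8 = 75

75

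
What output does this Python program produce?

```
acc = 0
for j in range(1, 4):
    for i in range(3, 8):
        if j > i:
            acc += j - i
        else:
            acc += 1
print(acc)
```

j=1,i=3: not 1>3, acc = 0+1 = 1
j=1,i=4: not 1>4, acc = 1+1 = 2
j=1,i=5: not 1>5, acc = 2+1 = 3
j=1,i=6: not 1>6, acc = 3+1 = 4
j=1,i=7: not 1>7, acc = 4+1 = 5
j=2,i=3: not 2>3, acc = 5+1 = 6
j=2,i=4: not 2>4, acc = 6+1 = 7
j=2,i=5: not 2>5, acc = 7+1 = 8
j=2,i=6: not 2>6, acc = 8+1 = 9
j=2,i=7: not 2>7, acc = 9+1 = 10
j=3,i=3: not 3>3, acc = 10+1 = 11
j=3,i=4: not 3>4, acc = 11+1 = 12
j=3,i=5: not 3>5, acc = 12+1 = 13
j=3,i=6: not 3>6, acc = 13+1 = 14
j=3,i=7: not 3>7, acc = 14+1 = 15

15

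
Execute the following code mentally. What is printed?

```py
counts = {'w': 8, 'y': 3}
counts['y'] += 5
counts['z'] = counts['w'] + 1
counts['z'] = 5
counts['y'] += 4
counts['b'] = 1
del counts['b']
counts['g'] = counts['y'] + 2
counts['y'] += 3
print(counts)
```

counts['y'] = 3+5 = 8 → {'w': 8, 'y': 8}
counts['z'] = counts['w']+1 = 9 → {'w': 8, 'y': 8, 'z': 9}
counts['z'] = 5 → {'w': 8, 'y': 8, 'z': 5}
counts['y'] = 8+4 = 12 → {'w': 8, 'y': 12, 'z': 5}
counts['b'] = 1 → {'w': 8, 'y': 12, 'z': 5, 'b': 1}
del 'b' → {'w': 8, 'y': 12, 'z': 5}
counts['g'] = counts['y']+2 = 14 → {'w': 8, 'y': 12, 'z': 5, 'g': 14}
counts['y'] = 12+3 = 15 → {'w': 8, 'y': 15, 'z': 5, 'g': 14}

{'w': 8, 'y': 15, 'z': 5, 'g': 14}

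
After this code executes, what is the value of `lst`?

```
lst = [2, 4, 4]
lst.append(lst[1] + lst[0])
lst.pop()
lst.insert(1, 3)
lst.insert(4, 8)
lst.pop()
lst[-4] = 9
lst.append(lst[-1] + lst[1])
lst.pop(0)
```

append lst[1]+lst[0] = 4+2 = 6 → [2, 4, 4, 6]
pop() removes 6 → [2, 4, 4]
insert 3 at 1 → [2, 3, 4, 4]
insert 8 at 4 → [2, 3, 4, 4, 8]
pop() removes 8 → [2, 3, 4, 4]
lst[-4] = 9 → [9, 3, 4, 4]
append lst[-1]+lst[1] = 4+3 = 7 → [9, 3, 4, 4, 7]
pop(0) removes 9 → [3, 4, 4, 7]

[3, 4, 4, 7]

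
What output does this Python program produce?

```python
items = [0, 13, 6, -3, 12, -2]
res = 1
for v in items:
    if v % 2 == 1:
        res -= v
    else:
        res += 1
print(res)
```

-5

v=0: not odd, res = 1+1 = 2
v=13: odd, res = 2-13 = -11
v=6: not odd, res = (-11)+1 = -10
v=-3: odd, res = (-10)-(-3) = -7
v=12: not odd, res = (-7)+1 = -6
v=-2: not odd, res = (-6)+1 = -5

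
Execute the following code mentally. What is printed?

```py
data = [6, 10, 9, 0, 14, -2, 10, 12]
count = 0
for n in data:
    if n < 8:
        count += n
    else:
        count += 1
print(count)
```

n=6: <8, count = 0+6 = 6
n=10: not <8, count = 6+1 = 7
n=9: not <8, count = 7+1 = 8
n=0: <8, count = 8+0 = 8
n=14: not <8, count = 8+1 = 9
n=-2: <8, count = 9+(-2) = 7
n=10: not <8, count = 7+1 = 8
n=12: not <8, count = 8+1 = 9

9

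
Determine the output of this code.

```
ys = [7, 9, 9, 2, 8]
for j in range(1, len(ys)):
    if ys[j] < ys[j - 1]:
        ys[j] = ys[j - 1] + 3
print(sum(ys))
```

52

j=1: 9>=7, unchanged → [7, 9, 9, 2, 8]
j=2: 9>=9, unchanged → [7, 9, 9, 2, 8]
j=3: 2<9, ys[3] = 9+3 = 12 → [7, 9, 9, 12, 8]
j=4: 8<12, ys[4] = 12+3 = 15 → [7, 9, 9, 12, 15]
sum = 52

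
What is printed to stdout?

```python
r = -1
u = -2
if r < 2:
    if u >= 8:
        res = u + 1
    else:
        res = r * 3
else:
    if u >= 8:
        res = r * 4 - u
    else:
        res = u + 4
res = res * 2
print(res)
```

-6

r=-1, u=-2
r < 2 is True; u >= 8 is False
→ res = r * 3 = -3
res = (-3)*2 = -6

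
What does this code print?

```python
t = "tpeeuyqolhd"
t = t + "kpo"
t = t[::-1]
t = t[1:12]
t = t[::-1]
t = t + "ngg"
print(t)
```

+ 'kpo' → 'tpeeuyqolhdkpo'
reverse → 'opkdhloqyueept'
slice [1:12] → 'pkdhloqyuee'
reverse → 'eeuyqolhdkp'
+ 'ngg' → 'eeuyqolhdkpngg'

eeuyqolhdkpngg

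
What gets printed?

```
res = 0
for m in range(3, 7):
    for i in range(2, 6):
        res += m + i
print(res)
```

m=3,i=2: res = 0+5 = 5
m=3,i=3: res = 5+6 = 11
m=3,i=4: res = 11+7 = 18
m=3,i=5: res = 18+8 = 26
m=4,i=2: res = 26+6 = 32
m=4,i=3: res = 32+7 = 39
m=4,i=4: res = 39+8 = 47
m=4,i=5: res = 47+9 = 56
m=5,i=2: res = 56+7 = 63
m=5,i=3: res = 63+8 = 71
m=5,i=4: res = 71+9 = 80
m=5,i=5: res = 80+10 = 90
m=6,i=2: res = 90+8 = 98
m=6,i=3: res = 98+9 = 107
m=6,i=4: res = 107+10 = 117
m=6,i=5: res = 117+11 = 128

128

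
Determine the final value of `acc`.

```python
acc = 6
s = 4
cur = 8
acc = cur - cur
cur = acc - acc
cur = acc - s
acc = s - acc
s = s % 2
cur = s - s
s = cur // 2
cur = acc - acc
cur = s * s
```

acc = 8-8 = 0
cur = 0-0 = 0
cur = 0-4 = -4
acc = 4-0 = 4
s = 4%2 = 0
cur = 0-0 = 0
s = 0//2 = 0
cur = 4-4 = 0
cur = 0*0 = 0

4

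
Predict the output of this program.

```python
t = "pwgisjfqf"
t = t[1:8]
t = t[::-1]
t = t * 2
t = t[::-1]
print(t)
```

slice [1:8] → 'wgisjfq'
reverse → 'qfjsigw'
repeat ×2 → 'qfjsigwqfjsigw'
reverse → 'wgisjfqwgisjfq'

wgisjfqwgisjfq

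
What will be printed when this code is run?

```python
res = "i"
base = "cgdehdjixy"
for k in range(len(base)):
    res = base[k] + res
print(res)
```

yxijdhedgci

k=0: prepend 'c' → 'ci'
k=1: prepend 'g' → 'gci'
k=2: prepend 'd' → 'dgci'
k=3: prepend 'e' → 'edgci'
k=4: prepend 'h' → 'hedgci'
k=5: prepend 'd' → 'dhedgci'
k=6: prepend 'j' → 'jdhedgci'
k=7: prepend 'i' → 'ijdhedgci'
k=8: prepend 'x' → 'xijdhedgci'
k=9: prepend 'y' → 'yxijdhedgci'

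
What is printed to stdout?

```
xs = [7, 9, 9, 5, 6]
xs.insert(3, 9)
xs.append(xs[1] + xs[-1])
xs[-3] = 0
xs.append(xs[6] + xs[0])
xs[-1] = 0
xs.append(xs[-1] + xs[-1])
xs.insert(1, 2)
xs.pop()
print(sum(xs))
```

57

insert 9 at 3 → [7, 9, 9, 9, 5, 6]
append xs[1]+xs[-1] = 9+6 = 15 → [7, 9, 9, 9, 5, 6, 15]
xs[-3] = 0 → [7, 9, 9, 9, 0, 6, 15]
append xs[6]+xs[0] = 15+7 = 22 → [7, 9, 9, 9, 0, 6, 15, 22]
xs[-1] = 0 → [7, 9, 9, 9, 0, 6, 15, 0]
append xs[-1]+xs[-1] = 0+0 = 0 → [7, 9, 9, 9, 0, 6, 15, 0, 0]
insert 2 at 1 → [7, 2, 9, 9, 9, 0, 6, 15, 0, 0]
pop() removes 0 → [7, 2, 9, 9, 9, 0, 6, 15, 0]
sum = 57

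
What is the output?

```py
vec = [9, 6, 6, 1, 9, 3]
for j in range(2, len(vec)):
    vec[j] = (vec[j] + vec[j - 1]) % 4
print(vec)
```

j=2: vec[2] = (6+6)%4 = 0 → [9, 6, 0, 1, 9, 3]
j=3: vec[3] = (1+0)%4 = 1 → [9, 6, 0, 1, 9, 3]
j=4: vec[4] = (9+1)%4 = 2 → [9, 6, 0, 1, 2, 3]
j=5: vec[5] = (3+2)%4 = 1 → [9, 6, 0, 1, 2, 1]

[9, 6, 0, 1, 2, 1]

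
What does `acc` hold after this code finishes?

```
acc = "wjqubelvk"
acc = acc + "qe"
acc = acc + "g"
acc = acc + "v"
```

+ 'qe' → 'wjqubelvkqe'
+ 'g' → 'wjqubelvkqeg'
+ 'v' → 'wjqubelvkqegv'

'wjqubelvkqegv'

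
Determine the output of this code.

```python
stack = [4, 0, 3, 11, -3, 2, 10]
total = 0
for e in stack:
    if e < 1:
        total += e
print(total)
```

e=4: not <1
e=0: <1, total = 0+0 = 0
e=3: not <1
e=11: not <1
e=-3: <1, total = 0+(-3) = -3
e=2: not <1
e=10: not <1

-3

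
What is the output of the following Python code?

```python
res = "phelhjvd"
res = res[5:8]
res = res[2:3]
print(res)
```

slice [5:8] → 'jvd'
slice [2:3] → 'd'

d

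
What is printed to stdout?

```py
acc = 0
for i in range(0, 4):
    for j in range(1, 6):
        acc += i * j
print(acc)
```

90

i=0,j=1: acc = 0+0 = 0
i=0,j=2: acc = 0+0 = 0
i=0,j=3: acc = 0+0 = 0
i=0,j=4: acc = 0+0 = 0
i=0,j=5: acc = 0+0 = 0
i=1,j=1: acc = 0+1 = 1
i=1,j=2: acc = 1+2 = 3
i=1,j=3: acc = 3+3 = 6
i=1,j=4: acc = 6+4 = 10
i=1,j=5: acc = 10+5 = 15
i=2,j=1: acc = 15+2 = 17
i=2,j=2: acc = 17+4 = 21
i=2,j=3: acc = 21+6 = 27
i=2,j=4: acc = 27+8 = 35
i=2,j=5: acc = 35+10 = 45
i=3,j=1: acc = 45+3 = 48
i=3,j=2: acc = 48+6 = 54
i=3,j=3: acc = 54+9 = 63
i=3,j=4: acc = 63+12 = 75
i=3,j=5: acc = 75+15 = 90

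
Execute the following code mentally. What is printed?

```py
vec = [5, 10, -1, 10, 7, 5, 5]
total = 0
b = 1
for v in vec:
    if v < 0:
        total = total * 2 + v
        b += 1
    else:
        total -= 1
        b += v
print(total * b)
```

-396

v=5: not <0, total = 0-1 = -1; b=6
v=10: not <0, total = (-1)-1 = -2; b=16
v=-1: <0, total = (-2)*2+(-1) = -5; b=17
v=10: not <0, total = (-5)-1 = -6; b=27
v=7: not <0, total = (-6)-1 = -7; b=34
v=5: not <0, total = (-7)-1 = -8; b=39
v=5: not <0, total = (-8)-1 = -9; b=44
total*b = (-9)*44 = -396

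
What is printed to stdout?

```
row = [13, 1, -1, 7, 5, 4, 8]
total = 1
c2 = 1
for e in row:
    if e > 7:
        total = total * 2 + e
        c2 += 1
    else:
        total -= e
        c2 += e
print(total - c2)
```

e=13: >7, total = 1*2+13 = 15; c2=2
e=1: not >7, total = 15-1 = 14; c2=3
e=-1: not >7, total = 14-(-1) = 15; c2=2
e=7: not >7, total = 15-7 = 8; c2=9
e=5: not >7, total = 8-5 = 3; c2=14
e=4: not >7, total = 3-4 = -1; c2=18
e=8: >7, total = (-1)*2+8 = 6; c2=19
total-c2 = 6-19 = -13

-13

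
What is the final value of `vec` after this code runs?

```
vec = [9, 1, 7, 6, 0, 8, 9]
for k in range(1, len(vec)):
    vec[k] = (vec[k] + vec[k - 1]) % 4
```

[9, 2, 1, 3, 3, 3, 0]

k=1: vec[1] = (1+9)%4 = 2 → [9, 2, 7, 6, 0, 8, 9]
k=2: vec[2] = (7+2)%4 = 1 → [9, 2, 1, 6, 0, 8, 9]
k=3: vec[3] = (6+1)%4 = 3 → [9, 2, 1, 3, 0, 8, 9]
k=4: vec[4] = (0+3)%4 = 3 → [9, 2, 1, 3, 3, 8, 9]
k=5: vec[5] = (8+3)%4 = 3 → [9, 2, 1, 3, 3, 3, 9]
k=6: vec[6] = (9+3)%4 = 0 → [9, 2, 1, 3, 3, 3, 0]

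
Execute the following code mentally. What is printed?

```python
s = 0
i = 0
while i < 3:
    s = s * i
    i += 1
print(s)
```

0

i=0: s = 0*0 = 0
i=1: s = 0*1 = 0
i=2: s = 0*2 = 0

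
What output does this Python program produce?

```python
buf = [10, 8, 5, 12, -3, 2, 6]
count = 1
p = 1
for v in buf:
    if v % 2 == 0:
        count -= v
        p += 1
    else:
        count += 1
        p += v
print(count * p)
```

v=10: even, count = 1-10 = -9; p=2
v=8: even, count = (-9)-8 = -17; p=3
v=5: not even, count = (-17)+1 = -16; p=8
v=12: even, count = (-16)-12 = -28; p=9
v=-3: not even, count = (-28)+1 = -27; p=6
v=2: even, count = (-27)-2 = -29; p=7
v=6: even, count = (-29)-6 = -35; p=8
count*p = (-35)*8 = -280

-280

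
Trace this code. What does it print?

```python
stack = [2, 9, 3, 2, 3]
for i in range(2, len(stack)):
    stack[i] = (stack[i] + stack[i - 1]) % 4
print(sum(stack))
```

14

i=2: stack[2] = (3+9)%4 = 0 → [2, 9, 0, 2, 3]
i=3: stack[3] = (2+0)%4 = 2 → [2, 9, 0, 2, 3]
i=4: stack[4] = (3+2)%4 = 1 → [2, 9, 0, 2, 1]
sum = 14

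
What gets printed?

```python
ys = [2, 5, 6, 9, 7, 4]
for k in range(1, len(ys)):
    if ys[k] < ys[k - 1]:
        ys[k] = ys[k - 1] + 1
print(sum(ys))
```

k=1: 5>=2, unchanged → [2, 5, 6, 9, 7, 4]
k=2: 6>=5, unchanged → [2, 5, 6, 9, 7, 4]
k=3: 9>=6, unchanged → [2, 5, 6, 9, 7, 4]
k=4: 7<9, ys[4] = 9+1 = 10 → [2, 5, 6, 9, 10, 4]
k=5: 4<10, ys[5] = 10+1 = 11 → [2, 5, 6, 9, 10, 11]
sum = 43

43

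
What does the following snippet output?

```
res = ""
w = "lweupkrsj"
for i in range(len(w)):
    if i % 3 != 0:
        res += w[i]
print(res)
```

wepksj

i=0: skip
i=1: add 'w' → 'w'
i=2: add 'e' → 'we'
i=3: skip
i=4: add 'p' → 'wep'
i=5: add 'k' → 'wepk'
i=6: skip
i=7: add 's' → 'wepks'
i=8: add 'j' → 'wepksj'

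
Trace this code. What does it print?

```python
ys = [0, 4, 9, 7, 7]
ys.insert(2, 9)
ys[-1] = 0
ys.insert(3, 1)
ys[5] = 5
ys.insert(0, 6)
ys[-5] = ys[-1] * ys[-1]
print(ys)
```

insert 9 at 2 → [0, 4, 9, 9, 7, 7]
ys[-1] = 0 → [0, 4, 9, 9, 7, 0]
insert 1 at 3 → [0, 4, 9, 1, 9, 7, 0]
ys[5] = 5 → [0, 4, 9, 1, 9, 5, 0]
insert 6 at 0 → [6, 0, 4, 9, 1, 9, 5, 0]
ys[-5] = ys[-1]*ys[-1] = 0*0 = 0 → [6, 0, 4, 0, 1, 9, 5, 0]

[6, 0, 4, 0, 1, 9, 5, 0]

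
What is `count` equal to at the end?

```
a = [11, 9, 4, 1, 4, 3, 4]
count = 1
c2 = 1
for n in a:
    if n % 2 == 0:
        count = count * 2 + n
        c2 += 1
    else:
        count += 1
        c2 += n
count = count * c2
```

1624

n=11: not even, count = 1+1 = 2; c2=12
n=9: not even, count = 2+1 = 3; c2=21
n=4: even, count = 3*2+4 = 10; c2=22
n=1: not even, count = 10+1 = 11; c2=23
n=4: even, count = 11*2+4 = 26; c2=24
n=3: not even, count = 26+1 = 27; c2=27
n=4: even, count = 27*2+4 = 58; c2=28
count*c2 = 58*28 = 1624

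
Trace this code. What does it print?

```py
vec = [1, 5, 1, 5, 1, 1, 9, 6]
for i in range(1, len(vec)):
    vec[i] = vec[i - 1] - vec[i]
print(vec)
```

[1, -4, -5, -10, -11, -12, -21, -27]

i=1: vec[1] = 1-5 = -4 → [1, -4, 1, 5, 1, 1, 9, 6]
i=2: vec[2] = (-4)-1 = -5 → [1, -4, -5, 5, 1, 1, 9, 6]
i=3: vec[3] = (-5)-5 = -10 → [1, -4, -5, -10, 1, 1, 9, 6]
i=4: vec[4] = (-10)-1 = -11 → [1, -4, -5, -10, -11, 1, 9, 6]
i=5: vec[5] = (-11)-1 = -12 → [1, -4, -5, -10, -11, -12, 9, 6]
i=6: vec[6] = (-12)-9 = -21 → [1, -4, -5, -10, -11, -12, -21, 6]
i=7: vec[7] = (-21)-6 = -27 → [1, -4, -5, -10, -11, -12, -21, -27]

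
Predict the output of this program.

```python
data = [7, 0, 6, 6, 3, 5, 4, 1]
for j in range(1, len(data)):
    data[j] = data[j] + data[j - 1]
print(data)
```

[7, 7, 13, 19, 22, 27, 31, 32]

j=1: data[1] = 0+7 = 7 → [7, 7, 6, 6, 3, 5, 4, 1]
j=2: data[2] = 6+7 = 13 → [7, 7, 13, 6, 3, 5, 4, 1]
j=3: data[3] = 6+13 = 19 → [7, 7, 13, 19, 3, 5, 4, 1]
j=4: data[4] = 3+19 = 22 → [7, 7, 13, 19, 22, 5, 4, 1]
j=5: data[5] = 5+22 = 27 → [7, 7, 13, 19, 22, 27, 4, 1]
j=6: data[6] = 4+27 = 31 → [7, 7, 13, 19, 22, 27, 31, 1]
j=7: data[7] = 1+31 = 32 → [7, 7, 13, 19, 22, 27, 31, 32]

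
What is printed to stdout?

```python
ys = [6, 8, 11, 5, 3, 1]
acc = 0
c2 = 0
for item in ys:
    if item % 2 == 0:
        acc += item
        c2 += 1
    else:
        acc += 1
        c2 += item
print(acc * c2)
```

396

item=6: even, acc = 0+6 = 6; c2=1
item=8: even, acc = 6+8 = 14; c2=2
item=11: not even, acc = 14+1 = 15; c2=13
item=5: not even, acc = 15+1 = 16; c2=18
item=3: not even, acc = 16+1 = 17; c2=21
item=1: not even, acc = 17+1 = 18; c2=22
acc*c2 = 18*22 = 396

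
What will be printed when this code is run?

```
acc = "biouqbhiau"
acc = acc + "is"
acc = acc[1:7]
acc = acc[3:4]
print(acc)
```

+ 'is' → 'biouqbhiauis'
slice [1:7] → 'iouqbh'
slice [3:4] → 'q'

q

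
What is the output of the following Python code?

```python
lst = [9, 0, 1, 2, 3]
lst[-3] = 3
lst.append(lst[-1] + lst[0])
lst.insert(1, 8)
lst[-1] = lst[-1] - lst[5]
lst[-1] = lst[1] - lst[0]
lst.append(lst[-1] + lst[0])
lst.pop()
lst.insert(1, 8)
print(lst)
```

[9, 8, 8, 0, 3, 2, 3, -1]

lst[-3] = 3 → [9, 0, 3, 2, 3]
append lst[-1]+lst[0] = 3+9 = 12 → [9, 0, 3, 2, 3, 12]
insert 8 at 1 → [9, 8, 0, 3, 2, 3, 12]
lst[-1] = lst[-1]-lst[5] = 12-3 = 9 → [9, 8, 0, 3, 2, 3, 9]
lst[-1] = lst[1]-lst[0] = 8-9 = -1 → [9, 8, 0, 3, 2, 3, -1]
append lst[-1]+lst[0] = (-1)+9 = 8 → [9, 8, 0, 3, 2, 3, -1, 8]
pop() removes 8 → [9, 8, 0, 3, 2, 3, -1]
insert 8 at 1 → [9, 8, 8, 0, 3, 2, 3, -1]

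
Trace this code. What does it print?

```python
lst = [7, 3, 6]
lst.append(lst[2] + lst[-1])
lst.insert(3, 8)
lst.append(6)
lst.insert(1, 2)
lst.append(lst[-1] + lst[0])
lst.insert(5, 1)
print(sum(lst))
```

append lst[2]+lst[-1] = 6+6 = 12 → [7, 3, 6, 12]
insert 8 at 3 → [7, 3, 6, 8, 12]
append 6 → [7, 3, 6, 8, 12, 6]
insert 2 at 1 → [7, 2, 3, 6, 8, 12, 6]
append lst[-1]+lst[0] = 6+7 = 13 → [7, 2, 3, 6, 8, 12, 6, 13]
insert 1 at 5 → [7, 2, 3, 6, 8, 1, 12, 6, 13]
sum = 58

58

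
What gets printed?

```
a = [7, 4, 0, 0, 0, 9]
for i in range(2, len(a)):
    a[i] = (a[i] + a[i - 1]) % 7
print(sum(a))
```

29

i=2: a[2] = (0+4)%7 = 4 → [7, 4, 4, 0, 0, 9]
i=3: a[3] = (0+4)%7 = 4 → [7, 4, 4, 4, 0, 9]
i=4: a[4] = (0+4)%7 = 4 → [7, 4, 4, 4, 4, 9]
i=5: a[5] = (9+4)%7 = 6 → [7, 4, 4, 4, 4, 6]
sum = 29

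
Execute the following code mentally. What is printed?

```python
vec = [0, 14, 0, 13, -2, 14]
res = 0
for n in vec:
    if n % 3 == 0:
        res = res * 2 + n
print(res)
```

n=0: %3==0, res = 0*2+0 = 0
n=14: not %3==0
n=0: %3==0, res = 0*2+0 = 0
n=13: not %3==0
n=-2: not %3==0
n=14: not %3==0

0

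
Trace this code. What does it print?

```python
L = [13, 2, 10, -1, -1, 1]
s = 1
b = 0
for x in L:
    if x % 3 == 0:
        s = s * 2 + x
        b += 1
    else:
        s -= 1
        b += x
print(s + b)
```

19

x=13: not %3==0, s = 1-1 = 0; b=13
x=2: not %3==0, s = 0-1 = -1; b=15
x=10: not %3==0, s = (-1)-1 = -2; b=25
x=-1: not %3==0, s = (-2)-1 = -3; b=24
x=-1: not %3==0, s = (-3)-1 = -4; b=23
x=1: not %3==0, s = (-4)-1 = -5; b=24
s+b = (-5)+24 = 19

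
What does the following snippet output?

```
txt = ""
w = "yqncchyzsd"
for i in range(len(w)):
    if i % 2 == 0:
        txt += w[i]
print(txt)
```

yncys

i=0: add 'y' → 'y'
i=1: skip
i=2: add 'n' → 'yn'
i=3: skip
i=4: add 'c' → 'ync'
i=5: skip
i=6: add 'y' → 'yncy'
i=7: skip
i=8: add 's' → 'yncys'
i=9: skip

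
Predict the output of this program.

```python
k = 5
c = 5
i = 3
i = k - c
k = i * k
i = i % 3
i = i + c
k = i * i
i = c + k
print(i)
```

i = 5-5 = 0
k = 0*5 = 0
i = 0%3 = 0
i = 0+5 = 5
k = 5*5 = 25
i = 5+25 = 30

30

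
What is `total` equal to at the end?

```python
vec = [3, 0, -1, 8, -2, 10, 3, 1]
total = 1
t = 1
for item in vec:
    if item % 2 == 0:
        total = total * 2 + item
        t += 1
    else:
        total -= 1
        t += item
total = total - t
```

17

item=3: not even, total = 1-1 = 0; t=4
item=0: even, total = 0*2+0 = 0; t=5
item=-1: not even, total = 0-1 = -1; t=4
item=8: even, total = (-1)*2+8 = 6; t=5
item=-2: even, total = 6*2+(-2) = 10; t=6
item=10: even, total = 10*2+10 = 30; t=7
item=3: not even, total = 30-1 = 29; t=10
item=1: not even, total = 29-1 = 28; t=11
total-t = 28-11 = 17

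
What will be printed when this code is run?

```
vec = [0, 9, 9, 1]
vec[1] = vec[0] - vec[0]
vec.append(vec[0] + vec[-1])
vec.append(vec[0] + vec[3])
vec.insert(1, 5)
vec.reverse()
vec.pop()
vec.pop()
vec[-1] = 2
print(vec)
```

[1, 1, 1, 9, 2]

vec[1] = vec[0]-vec[0] = 0-0 = 0 → [0, 0, 9, 1]
append vec[0]+vec[-1] = 0+1 = 1 → [0, 0, 9, 1, 1]
append vec[0]+vec[3] = 0+1 = 1 → [0, 0, 9, 1, 1, 1]
insert 5 at 1 → [0, 5, 0, 9, 1, 1, 1]
reverse → [1, 1, 1, 9, 0, 5, 0]
pop() removes 0 → [1, 1, 1, 9, 0, 5]
pop() removes 5 → [1, 1, 1, 9, 0]
vec[-1] = 2 → [1, 1, 1, 9, 2]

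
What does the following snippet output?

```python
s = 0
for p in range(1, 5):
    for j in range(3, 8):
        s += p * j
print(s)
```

250

p=1,j=3: s = 0+3 = 3
p=1,j=4: s = 3+4 = 7
p=1,j=5: s = 7+5 = 12
p=1,j=6: s = 12+6 = 18
p=1,j=7: s = 18+7 = 25
p=2,j=3: s = 25+6 = 31
p=2,j=4: s = 31+8 = 39
p=2,j=5: s = 39+10 = 49
p=2,j=6: s = 49+12 = 61
p=2,j=7: s = 61+14 = 75
p=3,j=3: s = 75+9 = 84
p=3,j=4: s = 84+12 = 96
p=3,j=5: s = 96+15 = 111
p=3,j=6: s = 111+18 = 129
p=3,j=7: s = 129+21 = 150
p=4,j=3: s = 150+12 = 162
p=4,j=4: s = 162+16 = 178
p=4,j=5: s = 178+20 = 198
p=4,j=6: s = 198+24 = 222
p=4,j=7: s = 222+28 = 250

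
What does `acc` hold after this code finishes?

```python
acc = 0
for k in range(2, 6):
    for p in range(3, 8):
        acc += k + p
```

k=2,p=3: acc = 0+5 = 5
k=2,p=4: acc = 5+6 = 11
k=2,p=5: acc = 11+7 = 18
k=2,p=6: acc = 18+8 = 26
k=2,p=7: acc = 26+9 = 35
k=3,p=3: acc = 35+6 = 41
k=3,p=4: acc = 41+7 = 48
k=3,p=5: acc = 48+8 = 56
k=3,p=6: acc = 56+9 = 65
k=3,p=7: acc = 65+10 = 75
k=4,p=3: acc = 75+7 = 82
k=4,p=4: acc = 82+8 = 90
k=4,p=5: acc = 90+9 = 99
k=4,p=6: acc = 99+10 = 109
k=4,p=7: acc = 109+11 = 120
k=5,p=3: acc = 120+8 = 128
k=5,p=4: acc = 128+9 = 137
k=5,p=5: acc = 137+10 = 147
k=5,p=6: acc = 147+11 = 158
k=5,p=7: acc = 158+12 = 170

170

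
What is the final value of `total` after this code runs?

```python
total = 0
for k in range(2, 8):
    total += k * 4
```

k=2: total = 0+2*4 = 8
k=3: total = 8+3*4 = 20
k=4: total = 20+4*4 = 36
k=5: total = 36+5*4 = 56
k=6: total = 56+6*4 = 80
k=7: total = 80+7*4 = 108

108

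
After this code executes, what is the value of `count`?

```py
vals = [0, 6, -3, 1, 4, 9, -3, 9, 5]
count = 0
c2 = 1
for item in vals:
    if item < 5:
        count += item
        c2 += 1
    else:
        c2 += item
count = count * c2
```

-35

item=0: <5, count = 0+0 = 0; c2=2
item=6: not <5; c2=8
item=-3: <5, count = 0+(-3) = -3; c2=9
item=1: <5, count = (-3)+1 = -2; c2=10
item=4: <5, count = (-2)+4 = 2; c2=11
item=9: not <5; c2=20
item=-3: <5, count = 2+(-3) = -1; c2=21
item=9: not <5; c2=30
item=5: not <5; c2=35
count*c2 = (-1)*35 = -35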